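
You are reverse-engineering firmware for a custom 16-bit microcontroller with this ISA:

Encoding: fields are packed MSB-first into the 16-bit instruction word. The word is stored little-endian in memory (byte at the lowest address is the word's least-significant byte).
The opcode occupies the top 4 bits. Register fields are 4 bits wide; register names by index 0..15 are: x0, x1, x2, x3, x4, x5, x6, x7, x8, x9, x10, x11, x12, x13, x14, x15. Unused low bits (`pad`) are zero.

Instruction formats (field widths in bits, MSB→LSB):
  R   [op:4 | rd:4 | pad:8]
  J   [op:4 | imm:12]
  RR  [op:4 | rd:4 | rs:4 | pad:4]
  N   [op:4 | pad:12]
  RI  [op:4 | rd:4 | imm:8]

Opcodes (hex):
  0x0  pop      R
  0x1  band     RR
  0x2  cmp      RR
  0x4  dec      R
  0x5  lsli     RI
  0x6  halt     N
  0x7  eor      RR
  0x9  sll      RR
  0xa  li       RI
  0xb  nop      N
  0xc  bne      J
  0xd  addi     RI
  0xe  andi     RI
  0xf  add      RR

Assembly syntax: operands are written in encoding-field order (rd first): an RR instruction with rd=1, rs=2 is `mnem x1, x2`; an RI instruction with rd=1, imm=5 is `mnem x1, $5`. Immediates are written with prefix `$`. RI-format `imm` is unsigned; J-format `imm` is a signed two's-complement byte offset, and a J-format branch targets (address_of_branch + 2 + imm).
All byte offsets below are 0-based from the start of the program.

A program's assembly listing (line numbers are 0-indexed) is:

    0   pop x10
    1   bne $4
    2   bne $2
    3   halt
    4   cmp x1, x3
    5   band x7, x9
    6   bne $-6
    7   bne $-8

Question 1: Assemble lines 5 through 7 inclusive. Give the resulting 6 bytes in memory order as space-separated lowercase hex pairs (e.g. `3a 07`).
5. band fields op=0x1:4|rd=7:4|rs=9:4|pad=0:4 → word 1790h → 90 17
6. bne fields op=0xc:4|imm=-6:12 → word cffah → fa cf
7. bne fields op=0xc:4|imm=-8:12 → word cff8h → f8 cf

90 17 fa cf f8 cf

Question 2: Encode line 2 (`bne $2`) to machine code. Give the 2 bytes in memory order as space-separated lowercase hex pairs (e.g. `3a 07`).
02 c0

L2: bne op=0xc:4|imm=2:12 ⇒ 0xc002 ⇒ little 02 c0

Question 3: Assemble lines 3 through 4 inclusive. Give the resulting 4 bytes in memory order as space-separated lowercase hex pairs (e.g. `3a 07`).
L3: halt op=0x6:4|pad=0:12 ⇒ 0x6000 ⇒ little 00 60
L4: cmp op=0x2:4|rd=1:4|rs=3:4|pad=0:4 ⇒ 0x2130 ⇒ little 30 21

00 60 30 21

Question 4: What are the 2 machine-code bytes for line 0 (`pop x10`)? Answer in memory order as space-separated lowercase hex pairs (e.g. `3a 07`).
00 0a

L0: pop op=0x0:4|rd=10:4|pad=0:8 ⇒ 0x0a00 ⇒ little 00 0a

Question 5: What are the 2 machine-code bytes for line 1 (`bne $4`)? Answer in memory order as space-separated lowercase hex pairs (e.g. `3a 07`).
line 1 (bne): pack op=0xc:4|imm=4:12 = 0xc004; little→ 04 c0

04 c0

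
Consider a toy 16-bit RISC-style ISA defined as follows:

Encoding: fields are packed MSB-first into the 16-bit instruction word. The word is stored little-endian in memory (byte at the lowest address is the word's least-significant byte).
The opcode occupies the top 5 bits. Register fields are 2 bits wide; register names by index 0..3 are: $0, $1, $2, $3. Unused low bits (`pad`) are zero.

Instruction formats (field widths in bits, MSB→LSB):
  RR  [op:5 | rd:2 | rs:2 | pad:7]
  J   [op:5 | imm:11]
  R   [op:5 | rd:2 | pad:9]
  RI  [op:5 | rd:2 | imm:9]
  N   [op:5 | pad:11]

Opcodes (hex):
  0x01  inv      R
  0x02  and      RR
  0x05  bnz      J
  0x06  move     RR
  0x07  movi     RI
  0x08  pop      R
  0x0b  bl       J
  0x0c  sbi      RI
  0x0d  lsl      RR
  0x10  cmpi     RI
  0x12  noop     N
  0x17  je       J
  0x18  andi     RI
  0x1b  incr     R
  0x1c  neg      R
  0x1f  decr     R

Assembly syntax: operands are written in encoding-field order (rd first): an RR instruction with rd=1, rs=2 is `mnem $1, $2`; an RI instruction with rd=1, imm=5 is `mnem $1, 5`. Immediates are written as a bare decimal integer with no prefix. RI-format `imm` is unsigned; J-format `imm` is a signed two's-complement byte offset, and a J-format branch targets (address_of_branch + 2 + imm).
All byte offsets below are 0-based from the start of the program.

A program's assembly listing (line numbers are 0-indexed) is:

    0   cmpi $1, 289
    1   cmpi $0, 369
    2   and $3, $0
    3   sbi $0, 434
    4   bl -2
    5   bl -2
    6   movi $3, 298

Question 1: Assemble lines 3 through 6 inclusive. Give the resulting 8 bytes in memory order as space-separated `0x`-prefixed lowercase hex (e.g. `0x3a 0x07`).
3. sbi fields op=0xc:5|rd=0:2|imm=434:9 → word 61b2h → b2 61
4. bl fields op=0xb:5|imm=-2:11 → word 5ffeh → fe 5f
5. bl fields op=0xb:5|imm=-2:11 → word 5ffeh → fe 5f
6. movi fields op=0x7:5|rd=3:2|imm=298:9 → word 3f2ah → 2a 3f

0xb2 0x61 0xfe 0x5f 0xfe 0x5f 0x2a 0x3f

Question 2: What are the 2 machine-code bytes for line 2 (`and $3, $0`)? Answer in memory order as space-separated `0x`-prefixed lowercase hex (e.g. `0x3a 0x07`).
2. and fields op=0x2:5|rd=3:2|rs=0:2|pad=0:7 → word 1600h → 00 16

0x00 0x16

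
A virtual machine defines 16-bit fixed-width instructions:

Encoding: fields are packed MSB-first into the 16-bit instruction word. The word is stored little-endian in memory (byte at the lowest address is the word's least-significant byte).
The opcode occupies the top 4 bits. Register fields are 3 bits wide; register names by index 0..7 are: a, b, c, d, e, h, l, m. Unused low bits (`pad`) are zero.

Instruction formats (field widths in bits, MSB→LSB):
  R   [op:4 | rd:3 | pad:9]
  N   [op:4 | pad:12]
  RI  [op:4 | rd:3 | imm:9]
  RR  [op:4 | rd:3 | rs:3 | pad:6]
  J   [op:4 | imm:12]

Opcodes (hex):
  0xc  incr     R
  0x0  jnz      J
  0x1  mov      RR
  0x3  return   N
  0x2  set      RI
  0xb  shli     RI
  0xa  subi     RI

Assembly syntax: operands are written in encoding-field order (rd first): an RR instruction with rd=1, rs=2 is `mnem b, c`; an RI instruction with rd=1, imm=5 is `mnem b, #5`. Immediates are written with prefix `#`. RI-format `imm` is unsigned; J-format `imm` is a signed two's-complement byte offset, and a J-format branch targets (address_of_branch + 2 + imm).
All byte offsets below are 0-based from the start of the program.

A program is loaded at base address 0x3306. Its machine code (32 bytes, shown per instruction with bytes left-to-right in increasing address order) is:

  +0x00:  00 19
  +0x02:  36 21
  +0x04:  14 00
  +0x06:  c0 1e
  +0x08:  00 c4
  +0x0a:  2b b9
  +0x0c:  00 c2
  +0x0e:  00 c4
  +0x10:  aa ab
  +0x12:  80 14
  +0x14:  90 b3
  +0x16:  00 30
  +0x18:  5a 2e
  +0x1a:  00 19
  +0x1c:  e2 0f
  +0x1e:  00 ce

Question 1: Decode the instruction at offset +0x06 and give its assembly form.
off 0x06: read c0 1e as little → 0x1ec0
  opcode bits[15:12]=0x1: mov/RR
  rd: (w>>9)&0x7=0x7 → m
  rs: (w>>6)&0x7=0x3 → d

mov m, d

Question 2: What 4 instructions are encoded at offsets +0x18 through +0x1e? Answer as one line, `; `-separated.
set m, #90; mov e, e; jnz #-30; incr m

off 0x18: read 5a 2e as little → 0x2e5a
  top 4b → 0x2 → set [RI]
  rd@[11:9]=0x7 ⇒ m
  imm@[8:0]=0x5a ⇒ #90
off 0x1a: read 00 19 as little → 0x1900
  top 4b → 0x1 → mov [RR]
  rd@[11:9]=0x4 ⇒ e
  rs@[8:6]=0x4 ⇒ e
off 0x1c: read e2 0f as little → 0x0fe2
  top 4b → 0x0 → jnz [J]
  imm@[11:0]=0xfe2 (s12→-30) ⇒ #-30
off 0x1e: read 00 ce as little → 0xce00
  top 4b → 0xc → incr [R]
  rd@[11:9]=0x7 ⇒ m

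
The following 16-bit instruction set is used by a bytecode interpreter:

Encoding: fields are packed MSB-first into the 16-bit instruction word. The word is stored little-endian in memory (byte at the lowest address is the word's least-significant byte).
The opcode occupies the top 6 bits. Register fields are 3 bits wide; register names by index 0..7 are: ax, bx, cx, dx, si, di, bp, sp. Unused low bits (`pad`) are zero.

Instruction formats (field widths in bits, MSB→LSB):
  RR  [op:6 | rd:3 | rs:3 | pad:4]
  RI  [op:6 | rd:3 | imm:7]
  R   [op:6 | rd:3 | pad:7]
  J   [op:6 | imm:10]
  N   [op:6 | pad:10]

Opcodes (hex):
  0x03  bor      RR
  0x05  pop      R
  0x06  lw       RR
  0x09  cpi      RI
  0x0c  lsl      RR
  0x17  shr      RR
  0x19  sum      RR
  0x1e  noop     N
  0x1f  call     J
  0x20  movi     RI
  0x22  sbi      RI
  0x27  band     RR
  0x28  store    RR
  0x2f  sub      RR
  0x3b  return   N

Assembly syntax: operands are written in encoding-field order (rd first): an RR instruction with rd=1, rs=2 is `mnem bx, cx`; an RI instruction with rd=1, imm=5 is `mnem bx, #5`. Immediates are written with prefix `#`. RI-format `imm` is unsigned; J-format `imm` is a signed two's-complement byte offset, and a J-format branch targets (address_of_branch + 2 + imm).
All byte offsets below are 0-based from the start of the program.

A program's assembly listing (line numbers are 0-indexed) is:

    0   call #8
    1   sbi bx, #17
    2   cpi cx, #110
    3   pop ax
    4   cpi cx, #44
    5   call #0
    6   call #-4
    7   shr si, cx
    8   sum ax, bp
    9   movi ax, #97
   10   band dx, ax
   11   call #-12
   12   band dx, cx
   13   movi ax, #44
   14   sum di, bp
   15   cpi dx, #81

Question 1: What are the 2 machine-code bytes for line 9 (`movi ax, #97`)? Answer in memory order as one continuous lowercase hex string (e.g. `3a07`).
6180

L9: movi op=0x20:6|rd=0:3|imm=97:7 ⇒ 0x8061 ⇒ little 61 80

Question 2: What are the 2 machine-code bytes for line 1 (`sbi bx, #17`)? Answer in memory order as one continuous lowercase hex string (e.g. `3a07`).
9188

L1: sbi op=0x22:6|rd=1:3|imm=17:7 ⇒ 0x8891 ⇒ little 91 88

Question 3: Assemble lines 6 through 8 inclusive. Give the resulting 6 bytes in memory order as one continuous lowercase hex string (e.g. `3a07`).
fc7f205e6064

line 6 (call): pack op=0x1f:6|imm=-4:10 = 0x7ffc; little→ fc 7f
line 7 (shr): pack op=0x17:6|rd=4:3|rs=2:3|pad=0:4 = 0x5e20; little→ 20 5e
line 8 (sum): pack op=0x19:6|rd=0:3|rs=6:3|pad=0:4 = 0x6460; little→ 60 64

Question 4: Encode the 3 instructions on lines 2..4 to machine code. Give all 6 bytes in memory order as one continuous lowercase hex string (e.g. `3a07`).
6e2500142c25

line 2 (cpi): pack op=0x9:6|rd=2:3|imm=110:7 = 0x256e; little→ 6e 25
line 3 (pop): pack op=0x5:6|rd=0:3|pad=0:7 = 0x1400; little→ 00 14
line 4 (cpi): pack op=0x9:6|rd=2:3|imm=44:7 = 0x252c; little→ 2c 25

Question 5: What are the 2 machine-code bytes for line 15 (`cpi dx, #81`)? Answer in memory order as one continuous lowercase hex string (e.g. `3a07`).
d125

15. cpi fields op=0x9:6|rd=3:3|imm=81:7 → word 25d1h → d1 25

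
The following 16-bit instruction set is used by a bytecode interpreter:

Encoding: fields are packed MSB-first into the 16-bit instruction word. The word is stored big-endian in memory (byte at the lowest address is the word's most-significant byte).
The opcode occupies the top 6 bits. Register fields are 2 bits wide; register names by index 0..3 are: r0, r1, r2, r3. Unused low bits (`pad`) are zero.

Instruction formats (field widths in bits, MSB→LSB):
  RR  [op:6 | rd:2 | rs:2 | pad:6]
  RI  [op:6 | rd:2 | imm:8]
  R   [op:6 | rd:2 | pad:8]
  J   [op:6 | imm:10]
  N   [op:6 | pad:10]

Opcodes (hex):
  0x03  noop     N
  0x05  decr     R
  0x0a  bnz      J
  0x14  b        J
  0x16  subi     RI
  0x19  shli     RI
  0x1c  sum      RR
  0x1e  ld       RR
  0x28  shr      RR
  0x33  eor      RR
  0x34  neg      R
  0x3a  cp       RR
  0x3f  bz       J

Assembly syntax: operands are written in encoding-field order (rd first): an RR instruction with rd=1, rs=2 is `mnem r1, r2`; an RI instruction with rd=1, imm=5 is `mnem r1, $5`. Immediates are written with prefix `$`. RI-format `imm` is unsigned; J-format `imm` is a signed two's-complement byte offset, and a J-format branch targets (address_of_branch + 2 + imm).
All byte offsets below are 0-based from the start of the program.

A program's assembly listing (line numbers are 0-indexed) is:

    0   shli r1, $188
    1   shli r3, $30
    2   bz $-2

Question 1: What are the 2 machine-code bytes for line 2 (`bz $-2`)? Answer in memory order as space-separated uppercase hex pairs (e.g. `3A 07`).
FF FE

2. bz fields op=0x3f:6|imm=-2:10 → word fffeh → ff fe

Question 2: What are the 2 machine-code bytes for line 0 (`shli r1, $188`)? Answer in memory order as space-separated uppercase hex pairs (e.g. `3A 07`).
65 BC

L0: shli op=0x19:6|rd=1:2|imm=188:8 ⇒ 0x65bc ⇒ big 65 bc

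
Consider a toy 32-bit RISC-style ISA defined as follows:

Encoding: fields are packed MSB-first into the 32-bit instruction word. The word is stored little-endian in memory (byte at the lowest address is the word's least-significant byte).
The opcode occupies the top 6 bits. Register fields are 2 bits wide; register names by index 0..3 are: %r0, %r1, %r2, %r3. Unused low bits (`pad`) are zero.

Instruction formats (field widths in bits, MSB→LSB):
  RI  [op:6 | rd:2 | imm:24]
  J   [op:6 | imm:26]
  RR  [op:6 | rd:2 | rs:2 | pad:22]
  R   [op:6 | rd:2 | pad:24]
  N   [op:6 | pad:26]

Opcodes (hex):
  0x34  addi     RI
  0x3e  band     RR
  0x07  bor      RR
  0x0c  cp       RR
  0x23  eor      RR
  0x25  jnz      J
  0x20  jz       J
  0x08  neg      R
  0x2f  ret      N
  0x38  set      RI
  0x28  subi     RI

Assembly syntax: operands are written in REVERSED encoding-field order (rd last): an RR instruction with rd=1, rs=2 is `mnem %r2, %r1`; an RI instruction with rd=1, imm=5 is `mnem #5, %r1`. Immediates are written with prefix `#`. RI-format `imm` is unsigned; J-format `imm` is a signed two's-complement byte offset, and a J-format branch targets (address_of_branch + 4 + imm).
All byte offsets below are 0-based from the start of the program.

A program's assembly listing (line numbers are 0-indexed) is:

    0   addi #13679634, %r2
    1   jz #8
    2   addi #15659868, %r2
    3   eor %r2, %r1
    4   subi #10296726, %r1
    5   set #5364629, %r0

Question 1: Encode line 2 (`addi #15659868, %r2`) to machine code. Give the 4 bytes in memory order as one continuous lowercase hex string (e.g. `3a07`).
2. addi fields op=0x34:6|rd=2:2|imm=15659868:24 → word d2eef35ch → 5c f3 ee d2

5cf3eed2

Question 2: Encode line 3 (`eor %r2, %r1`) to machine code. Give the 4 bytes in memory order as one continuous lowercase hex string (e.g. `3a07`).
0000808d

L3: eor op=0x23:6|rd=1:2|rs=2:2|pad=0:22 ⇒ 0x8d800000 ⇒ little 00 00 80 8d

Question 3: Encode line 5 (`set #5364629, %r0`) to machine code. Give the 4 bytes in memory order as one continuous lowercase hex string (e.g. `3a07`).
L5: set op=0x38:6|rd=0:2|imm=5364629:24 ⇒ 0xe051db95 ⇒ little 95 db 51 e0

95db51e0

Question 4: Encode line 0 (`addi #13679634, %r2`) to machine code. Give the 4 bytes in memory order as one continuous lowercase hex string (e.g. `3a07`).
L0: addi op=0x34:6|rd=2:2|imm=13679634:24 ⇒ 0xd2d0bc12 ⇒ little 12 bc d0 d2

12bcd0d2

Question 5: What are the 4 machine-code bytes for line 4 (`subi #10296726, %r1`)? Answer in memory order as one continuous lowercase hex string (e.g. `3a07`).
961d9da1

L4: subi op=0x28:6|rd=1:2|imm=10296726:24 ⇒ 0xa19d1d96 ⇒ little 96 1d 9d a1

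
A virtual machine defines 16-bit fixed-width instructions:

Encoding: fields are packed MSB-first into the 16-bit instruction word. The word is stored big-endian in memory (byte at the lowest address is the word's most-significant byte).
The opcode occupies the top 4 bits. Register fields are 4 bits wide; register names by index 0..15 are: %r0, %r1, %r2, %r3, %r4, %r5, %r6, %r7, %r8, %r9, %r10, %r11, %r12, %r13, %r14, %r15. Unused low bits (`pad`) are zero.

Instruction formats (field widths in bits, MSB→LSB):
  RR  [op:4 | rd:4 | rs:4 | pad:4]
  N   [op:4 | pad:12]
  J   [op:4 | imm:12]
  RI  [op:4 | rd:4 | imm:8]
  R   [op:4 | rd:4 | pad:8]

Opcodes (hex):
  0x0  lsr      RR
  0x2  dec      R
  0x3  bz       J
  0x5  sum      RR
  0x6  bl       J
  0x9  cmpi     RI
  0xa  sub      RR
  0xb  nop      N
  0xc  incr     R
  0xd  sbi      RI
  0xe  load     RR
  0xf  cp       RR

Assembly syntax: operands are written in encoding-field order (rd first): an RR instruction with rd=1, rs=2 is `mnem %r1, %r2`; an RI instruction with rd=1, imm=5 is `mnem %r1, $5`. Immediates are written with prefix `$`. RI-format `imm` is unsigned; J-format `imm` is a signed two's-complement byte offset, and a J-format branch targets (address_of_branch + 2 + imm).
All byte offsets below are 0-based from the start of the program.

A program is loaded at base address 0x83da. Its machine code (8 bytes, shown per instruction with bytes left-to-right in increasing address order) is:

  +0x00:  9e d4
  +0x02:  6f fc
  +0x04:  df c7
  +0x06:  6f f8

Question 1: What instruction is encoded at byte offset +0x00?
cmpi %r14, $212

off 0x00: read 9e d4 as big → 0x9ed4
  op=0x9ed4>>12=0x9 ⇒ cmpi (RI)
  [11:8] rd=14 = %r14
  [7:0] imm=212 = $212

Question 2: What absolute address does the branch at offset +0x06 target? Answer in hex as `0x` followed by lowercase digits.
0x83da

[06] 6f f8 → 0x6ff8
  opcode bits[15:12]=0x6: bl/J
  [11:0] imm=4088 (s12→-8) = $-8
  target = base 0x83da + off 0x06 + 2 + imm -8 = 0x83da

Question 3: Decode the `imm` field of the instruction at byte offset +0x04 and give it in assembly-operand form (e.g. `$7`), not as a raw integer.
[04] df c7 → 0xdfc7
  opcode bits[15:12]=0xd: sbi/RI
  rd@[11:8]=0xf ⇒ %r15
  imm@[7:0]=0xc7 ⇒ $199

$199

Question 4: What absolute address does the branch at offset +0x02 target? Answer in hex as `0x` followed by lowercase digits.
0x83da

off 0x02: read 6f fc as big → 0x6ffc
  top 4b → 0x6 → bl [J]
  imm: (w>>0)&0xfff=0xffc (s12→-4) → $-4
  target = base 0x83da + off 0x02 + 2 + imm -4 = 0x83da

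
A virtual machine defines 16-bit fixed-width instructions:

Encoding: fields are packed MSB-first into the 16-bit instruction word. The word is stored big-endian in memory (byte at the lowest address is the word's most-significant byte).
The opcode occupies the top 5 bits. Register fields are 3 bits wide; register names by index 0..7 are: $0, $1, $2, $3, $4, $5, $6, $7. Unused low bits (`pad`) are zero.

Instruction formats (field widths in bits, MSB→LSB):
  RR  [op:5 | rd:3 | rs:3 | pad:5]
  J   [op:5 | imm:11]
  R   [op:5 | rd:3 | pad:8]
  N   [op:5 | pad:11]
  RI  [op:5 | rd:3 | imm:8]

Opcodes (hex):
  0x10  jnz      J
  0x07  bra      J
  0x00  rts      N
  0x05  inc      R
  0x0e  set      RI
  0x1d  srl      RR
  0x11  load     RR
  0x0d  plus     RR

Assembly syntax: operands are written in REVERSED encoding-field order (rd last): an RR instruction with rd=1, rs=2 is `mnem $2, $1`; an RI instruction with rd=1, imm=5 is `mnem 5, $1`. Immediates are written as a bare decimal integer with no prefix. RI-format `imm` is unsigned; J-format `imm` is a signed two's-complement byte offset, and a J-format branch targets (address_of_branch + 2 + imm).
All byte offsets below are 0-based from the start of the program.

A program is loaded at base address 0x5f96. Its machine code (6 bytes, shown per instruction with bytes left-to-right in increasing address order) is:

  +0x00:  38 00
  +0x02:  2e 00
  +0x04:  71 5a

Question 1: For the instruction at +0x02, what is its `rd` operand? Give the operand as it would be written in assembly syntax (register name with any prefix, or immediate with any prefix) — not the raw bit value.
+0x02: 2e 00 ⇒ word 0x2e00 (big)
  op=0x2e00>>11=0x5 ⇒ inc (R)
  rd: (w>>8)&0x7=0x6 → $6

$6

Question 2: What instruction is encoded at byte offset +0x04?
+0x04: 71 5a ⇒ word 0x715a (big)
  opcode bits[15:11]=0xe: set/RI
  rd@[10:8]=0x1 ⇒ $1
  imm@[7:0]=0x5a ⇒ 90

set 90, $1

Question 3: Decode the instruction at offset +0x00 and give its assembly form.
bra 0

+0x00: 38 00 ⇒ word 0x3800 (big)
  opcode bits[15:11]=0x7: bra/J
  [10:0] imm=0 = 0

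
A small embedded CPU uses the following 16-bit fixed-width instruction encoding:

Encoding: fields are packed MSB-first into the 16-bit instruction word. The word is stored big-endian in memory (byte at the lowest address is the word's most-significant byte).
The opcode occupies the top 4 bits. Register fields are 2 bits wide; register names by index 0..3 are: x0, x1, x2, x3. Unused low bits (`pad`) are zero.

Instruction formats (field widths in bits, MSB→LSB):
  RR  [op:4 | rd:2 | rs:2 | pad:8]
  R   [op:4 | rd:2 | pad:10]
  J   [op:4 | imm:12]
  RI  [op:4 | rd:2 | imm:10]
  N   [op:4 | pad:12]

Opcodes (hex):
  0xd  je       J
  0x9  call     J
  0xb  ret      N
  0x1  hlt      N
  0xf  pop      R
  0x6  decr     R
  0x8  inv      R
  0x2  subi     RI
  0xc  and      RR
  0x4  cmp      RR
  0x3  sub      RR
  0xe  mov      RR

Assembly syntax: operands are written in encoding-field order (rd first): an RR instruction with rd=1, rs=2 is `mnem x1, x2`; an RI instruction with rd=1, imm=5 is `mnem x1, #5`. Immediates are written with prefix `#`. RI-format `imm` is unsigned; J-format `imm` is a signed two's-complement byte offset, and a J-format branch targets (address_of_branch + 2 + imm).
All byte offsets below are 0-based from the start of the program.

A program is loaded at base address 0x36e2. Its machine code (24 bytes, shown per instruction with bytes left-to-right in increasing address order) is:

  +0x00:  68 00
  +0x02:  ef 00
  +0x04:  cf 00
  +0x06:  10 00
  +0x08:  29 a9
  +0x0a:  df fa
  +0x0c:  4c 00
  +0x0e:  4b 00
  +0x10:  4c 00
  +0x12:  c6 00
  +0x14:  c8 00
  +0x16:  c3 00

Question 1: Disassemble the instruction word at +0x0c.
cmp x3, x0

[0c] 4c 00 → 0x4c00
  op=0x4c00>>12=0x4 ⇒ cmp (RR)
  rd: (w>>10)&0x3=0x3 → x3
  rs: (w>>8)&0x3=0x0 → x0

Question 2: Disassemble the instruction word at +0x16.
[16] c3 00 → 0xc300
  top 4b → 0xc → and [RR]
  rd: (w>>10)&0x3=0x0 → x0
  rs: (w>>8)&0x3=0x3 → x3

and x0, x3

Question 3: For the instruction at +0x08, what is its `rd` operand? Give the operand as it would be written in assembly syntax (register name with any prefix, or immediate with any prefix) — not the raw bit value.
x2

off 0x08: read 29 a9 as big → 0x29a9
  top 4b → 0x2 → subi [RI]
  rd: (w>>10)&0x3=0x2 → x2
  imm: (w>>0)&0x3ff=0x1a9 → #425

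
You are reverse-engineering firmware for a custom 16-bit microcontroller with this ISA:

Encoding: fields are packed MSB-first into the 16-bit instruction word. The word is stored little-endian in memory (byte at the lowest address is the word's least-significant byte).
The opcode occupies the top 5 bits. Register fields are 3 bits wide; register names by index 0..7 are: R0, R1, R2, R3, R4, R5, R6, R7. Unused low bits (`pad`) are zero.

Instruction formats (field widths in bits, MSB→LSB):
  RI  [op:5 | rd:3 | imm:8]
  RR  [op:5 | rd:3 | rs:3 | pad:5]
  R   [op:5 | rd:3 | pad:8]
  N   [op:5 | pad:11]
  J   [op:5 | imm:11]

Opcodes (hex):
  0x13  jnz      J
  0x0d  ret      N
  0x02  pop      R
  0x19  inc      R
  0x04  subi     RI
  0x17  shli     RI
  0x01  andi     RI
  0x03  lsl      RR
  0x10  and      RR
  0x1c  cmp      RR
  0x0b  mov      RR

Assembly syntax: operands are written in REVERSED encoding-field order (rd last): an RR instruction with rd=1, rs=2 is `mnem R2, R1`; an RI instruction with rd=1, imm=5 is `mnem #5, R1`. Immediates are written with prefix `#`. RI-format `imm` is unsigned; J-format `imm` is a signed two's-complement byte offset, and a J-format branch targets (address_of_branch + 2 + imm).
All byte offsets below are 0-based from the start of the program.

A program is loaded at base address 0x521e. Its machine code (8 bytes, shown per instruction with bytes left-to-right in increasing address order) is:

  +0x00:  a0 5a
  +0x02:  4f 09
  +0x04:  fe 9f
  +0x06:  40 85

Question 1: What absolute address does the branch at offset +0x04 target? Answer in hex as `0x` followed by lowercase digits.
[04] fe 9f → 0x9ffe
  op=0x9ffe>>11=0x13 ⇒ jnz (J)
  imm: (w>>0)&0x7ff=0x7fe (s11→-2) → #-2
  target = base 0x521e + off 0x04 + 2 + imm -2 = 0x5222

0x5222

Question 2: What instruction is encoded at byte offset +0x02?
andi #79, R1

[02] 4f 09 → 0x094f
  op=0x094f>>11=0x1 ⇒ andi (RI)
  rd: (w>>8)&0x7=0x1 → R1
  imm: (w>>0)&0xff=0x4f → #79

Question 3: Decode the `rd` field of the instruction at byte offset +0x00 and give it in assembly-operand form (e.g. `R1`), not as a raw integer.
R2

@+00  little-endian(a0 5a) = 0x5aa0
  top 5b → 0xb → mov [RR]
  [10:8] rd=2 = R2
  [7:5] rs=5 = R5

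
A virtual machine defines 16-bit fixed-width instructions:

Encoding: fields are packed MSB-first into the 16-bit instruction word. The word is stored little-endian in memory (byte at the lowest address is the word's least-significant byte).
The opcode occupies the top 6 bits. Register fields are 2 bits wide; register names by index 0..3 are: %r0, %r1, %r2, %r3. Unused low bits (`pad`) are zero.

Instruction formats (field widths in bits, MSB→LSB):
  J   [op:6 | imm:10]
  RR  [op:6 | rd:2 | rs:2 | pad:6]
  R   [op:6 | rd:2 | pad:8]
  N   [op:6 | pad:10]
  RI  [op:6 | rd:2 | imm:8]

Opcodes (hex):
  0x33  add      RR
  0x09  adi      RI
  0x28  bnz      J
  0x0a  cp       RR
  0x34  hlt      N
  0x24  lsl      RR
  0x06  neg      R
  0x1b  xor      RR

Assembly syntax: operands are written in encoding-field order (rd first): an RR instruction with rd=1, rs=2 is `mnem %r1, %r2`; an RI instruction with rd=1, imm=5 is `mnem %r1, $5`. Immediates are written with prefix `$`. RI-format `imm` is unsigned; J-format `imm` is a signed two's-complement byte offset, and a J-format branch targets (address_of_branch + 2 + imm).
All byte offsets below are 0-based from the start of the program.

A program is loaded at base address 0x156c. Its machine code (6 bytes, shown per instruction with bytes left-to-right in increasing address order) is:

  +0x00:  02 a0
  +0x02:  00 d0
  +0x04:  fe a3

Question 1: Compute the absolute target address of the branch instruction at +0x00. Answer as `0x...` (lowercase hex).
off 0x00: read 02 a0 as little → 0xa002
  op=0xa002>>10=0x28 ⇒ bnz (J)
  imm: (w>>0)&0x3ff=0x2 → $2
  target = base 0x156c + off 0x00 + 2 + imm 2 = 0x1570

0x1570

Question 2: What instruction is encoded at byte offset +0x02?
hlt

@+02  little-endian(00 d0) = 0xd000
  top 6b → 0x34 → hlt [N]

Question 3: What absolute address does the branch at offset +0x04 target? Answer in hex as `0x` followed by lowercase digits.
[04] fe a3 → 0xa3fe
  opcode bits[15:10]=0x28: bnz/J
  [9:0] imm=1022 (s10→-2) = $-2
  target = base 0x156c + off 0x04 + 2 + imm -2 = 0x1570

0x1570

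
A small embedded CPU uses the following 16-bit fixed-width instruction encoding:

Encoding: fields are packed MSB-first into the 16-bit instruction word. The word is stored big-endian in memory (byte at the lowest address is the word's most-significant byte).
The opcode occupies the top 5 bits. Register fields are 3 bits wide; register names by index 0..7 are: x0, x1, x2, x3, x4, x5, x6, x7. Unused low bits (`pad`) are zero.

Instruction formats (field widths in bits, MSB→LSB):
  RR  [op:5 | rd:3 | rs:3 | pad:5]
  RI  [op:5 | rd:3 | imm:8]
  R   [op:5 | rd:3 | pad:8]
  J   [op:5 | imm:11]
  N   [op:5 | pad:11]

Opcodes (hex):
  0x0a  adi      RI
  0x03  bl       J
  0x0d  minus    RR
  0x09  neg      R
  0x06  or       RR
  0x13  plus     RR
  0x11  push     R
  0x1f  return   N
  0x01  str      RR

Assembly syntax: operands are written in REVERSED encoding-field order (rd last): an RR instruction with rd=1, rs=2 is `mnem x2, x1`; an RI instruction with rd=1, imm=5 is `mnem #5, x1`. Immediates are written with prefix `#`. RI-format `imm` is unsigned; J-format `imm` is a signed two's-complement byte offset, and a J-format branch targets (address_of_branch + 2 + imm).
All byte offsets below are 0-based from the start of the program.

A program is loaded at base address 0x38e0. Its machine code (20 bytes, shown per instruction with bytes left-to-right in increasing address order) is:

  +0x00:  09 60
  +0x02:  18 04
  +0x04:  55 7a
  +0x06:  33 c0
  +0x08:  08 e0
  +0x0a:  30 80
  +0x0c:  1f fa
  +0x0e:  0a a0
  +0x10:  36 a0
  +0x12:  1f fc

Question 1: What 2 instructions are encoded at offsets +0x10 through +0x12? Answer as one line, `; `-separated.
or x5, x6; bl #-4

+0x10: 36 a0 ⇒ word 0x36a0 (big)
  opcode bits[15:11]=0x6: or/RR
  rd: (w>>8)&0x7=0x6 → x6
  rs: (w>>5)&0x7=0x5 → x5
+0x12: 1f fc ⇒ word 0x1ffc (big)
  opcode bits[15:11]=0x3: bl/J
  imm: (w>>0)&0x7ff=0x7fc (s11→-4) → #-4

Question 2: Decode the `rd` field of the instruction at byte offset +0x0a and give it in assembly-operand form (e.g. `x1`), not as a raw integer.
x0

@+0a  big-endian(30 80) = 0x3080
  top 5b → 0x6 → or [RR]
  rd: (w>>8)&0x7=0x0 → x0
  rs: (w>>5)&0x7=0x4 → x4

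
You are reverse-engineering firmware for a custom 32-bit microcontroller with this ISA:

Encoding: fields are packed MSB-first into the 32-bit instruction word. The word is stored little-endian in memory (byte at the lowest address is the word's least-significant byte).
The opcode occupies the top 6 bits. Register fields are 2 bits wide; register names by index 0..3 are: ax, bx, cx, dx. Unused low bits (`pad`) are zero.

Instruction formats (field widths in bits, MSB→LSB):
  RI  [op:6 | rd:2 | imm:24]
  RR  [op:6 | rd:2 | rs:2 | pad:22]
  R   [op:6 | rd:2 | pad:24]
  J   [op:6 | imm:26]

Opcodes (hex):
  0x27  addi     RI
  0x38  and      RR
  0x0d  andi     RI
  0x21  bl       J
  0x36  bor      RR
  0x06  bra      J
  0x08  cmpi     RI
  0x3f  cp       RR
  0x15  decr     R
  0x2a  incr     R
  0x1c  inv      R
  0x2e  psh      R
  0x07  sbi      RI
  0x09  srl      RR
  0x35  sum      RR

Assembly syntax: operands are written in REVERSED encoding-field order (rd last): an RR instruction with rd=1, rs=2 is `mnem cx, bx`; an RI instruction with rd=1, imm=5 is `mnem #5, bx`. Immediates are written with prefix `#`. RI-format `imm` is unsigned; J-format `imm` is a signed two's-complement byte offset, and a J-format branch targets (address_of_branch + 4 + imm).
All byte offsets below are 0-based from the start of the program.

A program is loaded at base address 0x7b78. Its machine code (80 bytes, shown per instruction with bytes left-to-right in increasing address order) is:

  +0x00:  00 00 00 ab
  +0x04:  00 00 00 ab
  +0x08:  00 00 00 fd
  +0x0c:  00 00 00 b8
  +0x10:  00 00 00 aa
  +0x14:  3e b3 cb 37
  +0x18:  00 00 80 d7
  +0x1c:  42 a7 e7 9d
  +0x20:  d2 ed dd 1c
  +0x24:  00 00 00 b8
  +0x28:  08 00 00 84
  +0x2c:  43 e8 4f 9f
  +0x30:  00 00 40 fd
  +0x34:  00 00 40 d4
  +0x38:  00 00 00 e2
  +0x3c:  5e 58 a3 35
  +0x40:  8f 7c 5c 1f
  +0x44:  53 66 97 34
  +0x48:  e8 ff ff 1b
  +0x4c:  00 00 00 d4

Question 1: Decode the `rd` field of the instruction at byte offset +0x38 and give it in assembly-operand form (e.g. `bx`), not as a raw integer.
cx

[38] 00 00 00 e2 → 0xe2000000
  top 6b → 0x38 → and [RR]
  [25:24] rd=2 = cx
  [23:22] rs=0 = ax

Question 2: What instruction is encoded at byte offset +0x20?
sbi #14544338, ax

@+20  little-endian(d2 ed dd 1c) = 0x1cddedd2
  opcode bits[31:26]=0x7: sbi/RI
  [25:24] rd=0 = ax
  [23:0] imm=14544338 = #14544338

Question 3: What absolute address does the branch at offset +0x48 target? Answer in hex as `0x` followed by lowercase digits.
0x7bac

off 0x48: read e8 ff ff 1b as little → 0x1bffffe8
  op=0x1bffffe8>>26=0x6 ⇒ bra (J)
  [25:0] imm=67108840 (s26→-24) = #-24
  target = base 0x7b78 + off 0x48 + 4 + imm -24 = 0x7bac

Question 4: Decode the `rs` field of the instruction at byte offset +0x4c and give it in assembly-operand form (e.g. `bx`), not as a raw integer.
@+4c  little-endian(00 00 00 d4) = 0xd4000000
  top 6b → 0x35 → sum [RR]
  rd: (w>>24)&0x3=0x0 → ax
  rs: (w>>22)&0x3=0x0 → ax

ax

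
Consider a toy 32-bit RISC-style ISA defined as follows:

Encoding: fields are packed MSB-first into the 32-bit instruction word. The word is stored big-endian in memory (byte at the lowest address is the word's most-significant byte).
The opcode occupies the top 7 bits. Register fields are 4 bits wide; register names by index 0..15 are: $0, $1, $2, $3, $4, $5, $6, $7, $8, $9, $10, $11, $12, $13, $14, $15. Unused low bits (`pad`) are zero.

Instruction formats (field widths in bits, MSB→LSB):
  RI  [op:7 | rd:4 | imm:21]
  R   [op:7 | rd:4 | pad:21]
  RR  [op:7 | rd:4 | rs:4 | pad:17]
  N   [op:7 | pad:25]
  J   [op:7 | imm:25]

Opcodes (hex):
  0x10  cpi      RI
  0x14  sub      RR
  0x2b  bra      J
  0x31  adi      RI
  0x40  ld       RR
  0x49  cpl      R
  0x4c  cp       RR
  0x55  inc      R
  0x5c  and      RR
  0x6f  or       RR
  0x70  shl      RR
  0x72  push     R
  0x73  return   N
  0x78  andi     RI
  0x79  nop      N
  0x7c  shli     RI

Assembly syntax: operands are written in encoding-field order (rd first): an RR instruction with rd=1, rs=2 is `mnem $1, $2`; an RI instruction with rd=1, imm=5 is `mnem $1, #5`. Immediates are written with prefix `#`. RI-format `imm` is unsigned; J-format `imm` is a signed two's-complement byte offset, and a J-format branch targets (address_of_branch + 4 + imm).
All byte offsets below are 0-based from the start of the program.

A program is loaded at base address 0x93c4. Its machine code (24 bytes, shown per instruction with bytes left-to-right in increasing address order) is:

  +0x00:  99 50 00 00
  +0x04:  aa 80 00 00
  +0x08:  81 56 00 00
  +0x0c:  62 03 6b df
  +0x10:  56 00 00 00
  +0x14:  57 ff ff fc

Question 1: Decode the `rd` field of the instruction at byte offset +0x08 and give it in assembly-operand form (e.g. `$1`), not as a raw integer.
off 0x08: read 81 56 00 00 as big → 0x81560000
  top 7b → 0x40 → ld [RR]
  rd: (w>>21)&0xf=0xa → $10
  rs: (w>>17)&0xf=0xb → $11

$10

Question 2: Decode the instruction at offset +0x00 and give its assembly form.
+0x00: 99 50 00 00 ⇒ word 0x99500000 (big)
  op=0x99500000>>25=0x4c ⇒ cp (RR)
  [24:21] rd=10 = $10
  [20:17] rs=8 = $8

cp $10, $8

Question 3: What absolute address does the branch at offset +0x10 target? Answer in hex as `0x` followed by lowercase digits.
0x93d8

+0x10: 56 00 00 00 ⇒ word 0x56000000 (big)
  opcode bits[31:25]=0x2b: bra/J
  imm@[24:0]=0x0 ⇒ #0
  target = base 0x93c4 + off 0x10 + 4 + imm 0 = 0x93d8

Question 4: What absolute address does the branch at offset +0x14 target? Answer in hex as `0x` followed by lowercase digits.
0x93d8

[14] 57 ff ff fc → 0x57fffffc
  op=0x57fffffc>>25=0x2b ⇒ bra (J)
  imm: (w>>0)&0x1ffffff=0x1fffffc (s25→-4) → #-4
  target = base 0x93c4 + off 0x14 + 4 + imm -4 = 0x93d8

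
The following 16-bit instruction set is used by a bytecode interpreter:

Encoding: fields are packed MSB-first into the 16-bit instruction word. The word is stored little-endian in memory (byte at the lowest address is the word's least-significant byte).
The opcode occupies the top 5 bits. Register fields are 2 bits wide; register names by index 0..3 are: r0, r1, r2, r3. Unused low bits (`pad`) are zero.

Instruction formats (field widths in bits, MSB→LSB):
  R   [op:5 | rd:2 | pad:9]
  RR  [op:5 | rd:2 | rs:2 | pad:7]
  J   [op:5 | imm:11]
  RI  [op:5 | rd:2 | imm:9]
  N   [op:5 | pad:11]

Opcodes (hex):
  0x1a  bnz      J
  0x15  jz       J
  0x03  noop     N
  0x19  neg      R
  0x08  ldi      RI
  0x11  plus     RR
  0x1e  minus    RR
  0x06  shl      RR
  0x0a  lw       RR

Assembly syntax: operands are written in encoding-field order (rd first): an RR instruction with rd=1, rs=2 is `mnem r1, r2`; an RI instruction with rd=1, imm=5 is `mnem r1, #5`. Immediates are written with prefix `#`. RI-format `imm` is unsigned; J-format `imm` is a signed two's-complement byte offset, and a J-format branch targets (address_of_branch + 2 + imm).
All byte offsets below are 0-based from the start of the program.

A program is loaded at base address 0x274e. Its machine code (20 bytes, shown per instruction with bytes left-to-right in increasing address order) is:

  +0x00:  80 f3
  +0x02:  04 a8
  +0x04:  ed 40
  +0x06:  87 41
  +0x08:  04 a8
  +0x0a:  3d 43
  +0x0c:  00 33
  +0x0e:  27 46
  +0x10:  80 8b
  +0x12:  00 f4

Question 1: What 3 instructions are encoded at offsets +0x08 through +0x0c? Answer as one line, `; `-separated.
jz #4; ldi r1, #317; shl r1, r2

+0x08: 04 a8 ⇒ word 0xa804 (little)
  top 5b → 0x15 → jz [J]
  imm: (w>>0)&0x7ff=0x4 → #4
+0x0a: 3d 43 ⇒ word 0x433d (little)
  top 5b → 0x8 → ldi [RI]
  rd: (w>>9)&0x3=0x1 → r1
  imm: (w>>0)&0x1ff=0x13d → #317
+0x0c: 00 33 ⇒ word 0x3300 (little)
  top 5b → 0x6 → shl [RR]
  rd: (w>>9)&0x3=0x1 → r1
  rs: (w>>7)&0x3=0x2 → r2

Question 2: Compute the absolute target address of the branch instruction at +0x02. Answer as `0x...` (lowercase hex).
[02] 04 a8 → 0xa804
  opcode bits[15:11]=0x15: jz/J
  imm@[10:0]=0x4 ⇒ #4
  target = base 0x274e + off 0x02 + 2 + imm 4 = 0x2756

0x2756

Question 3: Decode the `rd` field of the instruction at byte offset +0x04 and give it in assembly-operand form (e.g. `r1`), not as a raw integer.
r0

+0x04: ed 40 ⇒ word 0x40ed (little)
  top 5b → 0x8 → ldi [RI]
  rd: (w>>9)&0x3=0x0 → r0
  imm: (w>>0)&0x1ff=0xed → #237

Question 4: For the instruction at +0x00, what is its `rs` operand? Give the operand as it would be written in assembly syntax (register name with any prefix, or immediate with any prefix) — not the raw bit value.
r3

+0x00: 80 f3 ⇒ word 0xf380 (little)
  op=0xf380>>11=0x1e ⇒ minus (RR)
  rd: (w>>9)&0x3=0x1 → r1
  rs: (w>>7)&0x3=0x3 → r3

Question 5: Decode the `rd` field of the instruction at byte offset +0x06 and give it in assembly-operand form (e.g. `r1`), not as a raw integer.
@+06  little-endian(87 41) = 0x4187
  top 5b → 0x8 → ldi [RI]
  rd: (w>>9)&0x3=0x0 → r0
  imm: (w>>0)&0x1ff=0x187 → #391

r0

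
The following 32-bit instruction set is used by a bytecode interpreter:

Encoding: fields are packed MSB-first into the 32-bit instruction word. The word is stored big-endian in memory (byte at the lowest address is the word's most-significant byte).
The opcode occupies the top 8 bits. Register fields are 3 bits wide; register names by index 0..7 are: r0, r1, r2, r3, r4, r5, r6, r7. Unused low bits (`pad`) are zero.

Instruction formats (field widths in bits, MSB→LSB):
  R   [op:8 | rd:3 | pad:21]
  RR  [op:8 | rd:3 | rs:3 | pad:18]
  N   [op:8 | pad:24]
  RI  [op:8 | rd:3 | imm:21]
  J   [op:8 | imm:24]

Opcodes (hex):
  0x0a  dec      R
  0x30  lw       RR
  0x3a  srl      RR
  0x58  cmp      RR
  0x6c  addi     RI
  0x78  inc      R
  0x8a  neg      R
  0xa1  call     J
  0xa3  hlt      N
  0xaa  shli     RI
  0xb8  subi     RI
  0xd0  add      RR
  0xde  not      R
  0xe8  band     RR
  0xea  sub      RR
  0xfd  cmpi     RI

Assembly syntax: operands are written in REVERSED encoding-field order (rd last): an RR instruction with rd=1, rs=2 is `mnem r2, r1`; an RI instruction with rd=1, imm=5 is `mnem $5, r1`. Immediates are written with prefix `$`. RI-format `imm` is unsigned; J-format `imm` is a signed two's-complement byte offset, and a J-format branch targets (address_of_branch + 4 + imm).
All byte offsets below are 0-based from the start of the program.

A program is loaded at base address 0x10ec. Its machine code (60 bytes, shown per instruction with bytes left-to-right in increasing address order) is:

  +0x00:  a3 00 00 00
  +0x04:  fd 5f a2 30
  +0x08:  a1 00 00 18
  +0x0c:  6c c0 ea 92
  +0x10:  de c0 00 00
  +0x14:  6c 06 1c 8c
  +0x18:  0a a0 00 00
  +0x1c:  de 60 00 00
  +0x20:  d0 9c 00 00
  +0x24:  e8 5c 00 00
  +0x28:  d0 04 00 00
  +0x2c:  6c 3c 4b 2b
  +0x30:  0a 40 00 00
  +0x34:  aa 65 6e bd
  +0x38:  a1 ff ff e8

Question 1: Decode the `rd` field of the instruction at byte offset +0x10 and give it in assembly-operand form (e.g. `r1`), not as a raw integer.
r6

[10] de c0 00 00 → 0xdec00000
  opcode bits[31:24]=0xde: not/R
  rd: (w>>21)&0x7=0x6 → r6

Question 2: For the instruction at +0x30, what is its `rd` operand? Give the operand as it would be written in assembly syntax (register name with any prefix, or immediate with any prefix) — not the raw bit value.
r2

[30] 0a 40 00 00 → 0x0a400000
  opcode bits[31:24]=0xa: dec/R
  rd@[23:21]=0x2 ⇒ r2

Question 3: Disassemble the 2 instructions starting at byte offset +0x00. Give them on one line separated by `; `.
off 0x00: read a3 00 00 00 as big → 0xa3000000
  op=0xa3000000>>24=0xa3 ⇒ hlt (N)
off 0x04: read fd 5f a2 30 as big → 0xfd5fa230
  op=0xfd5fa230>>24=0xfd ⇒ cmpi (RI)
  rd@[23:21]=0x2 ⇒ r2
  imm@[20:0]=0x1fa230 ⇒ $2073136

hlt; cmpi $2073136, r2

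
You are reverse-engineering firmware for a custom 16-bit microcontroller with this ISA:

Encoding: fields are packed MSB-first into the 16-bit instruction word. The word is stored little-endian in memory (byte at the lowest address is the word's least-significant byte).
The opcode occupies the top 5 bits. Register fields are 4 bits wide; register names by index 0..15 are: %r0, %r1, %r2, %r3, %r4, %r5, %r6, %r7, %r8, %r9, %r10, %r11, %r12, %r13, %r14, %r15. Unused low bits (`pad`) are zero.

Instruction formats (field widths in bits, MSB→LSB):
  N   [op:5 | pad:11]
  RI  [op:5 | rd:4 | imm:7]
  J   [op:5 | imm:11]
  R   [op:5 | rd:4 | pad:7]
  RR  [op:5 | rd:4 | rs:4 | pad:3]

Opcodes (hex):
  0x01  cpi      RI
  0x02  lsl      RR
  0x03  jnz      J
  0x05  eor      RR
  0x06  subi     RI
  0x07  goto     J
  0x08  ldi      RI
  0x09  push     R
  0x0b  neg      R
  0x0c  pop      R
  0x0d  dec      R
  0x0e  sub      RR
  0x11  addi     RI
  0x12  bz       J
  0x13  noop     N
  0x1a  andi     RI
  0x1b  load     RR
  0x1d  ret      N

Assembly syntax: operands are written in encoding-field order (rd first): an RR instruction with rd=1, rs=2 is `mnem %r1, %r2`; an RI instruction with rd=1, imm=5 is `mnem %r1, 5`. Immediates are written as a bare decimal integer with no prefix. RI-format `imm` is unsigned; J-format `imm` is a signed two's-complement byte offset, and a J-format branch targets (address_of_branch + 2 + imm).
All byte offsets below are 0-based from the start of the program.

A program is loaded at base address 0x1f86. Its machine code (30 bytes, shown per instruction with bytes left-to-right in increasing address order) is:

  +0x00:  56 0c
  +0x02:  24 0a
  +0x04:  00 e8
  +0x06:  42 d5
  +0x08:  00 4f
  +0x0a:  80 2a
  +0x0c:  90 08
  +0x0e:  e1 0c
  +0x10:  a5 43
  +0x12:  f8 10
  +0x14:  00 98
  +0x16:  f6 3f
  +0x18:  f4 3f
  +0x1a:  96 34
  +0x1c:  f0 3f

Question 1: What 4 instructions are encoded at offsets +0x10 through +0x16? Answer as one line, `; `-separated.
off 0x10: read a5 43 as little → 0x43a5
  top 5b → 0x8 → ldi [RI]
  rd@[10:7]=0x7 ⇒ %r7
  imm@[6:0]=0x25 ⇒ 37
off 0x12: read f8 10 as little → 0x10f8
  top 5b → 0x2 → lsl [RR]
  rd@[10:7]=0x1 ⇒ %r1
  rs@[6:3]=0xf ⇒ %r15
off 0x14: read 00 98 as little → 0x9800
  top 5b → 0x13 → noop [N]
off 0x16: read f6 3f as little → 0x3ff6
  top 5b → 0x7 → goto [J]
  imm@[10:0]=0x7f6 (s11→-10) ⇒ -10

ldi %r7, 37; lsl %r1, %r15; noop; goto -10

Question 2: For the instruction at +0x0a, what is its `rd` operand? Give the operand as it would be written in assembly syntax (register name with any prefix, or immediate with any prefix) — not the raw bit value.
+0x0a: 80 2a ⇒ word 0x2a80 (little)
  top 5b → 0x5 → eor [RR]
  [10:7] rd=5 = %r5
  [6:3] rs=0 = %r0

%r5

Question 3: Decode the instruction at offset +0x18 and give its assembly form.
@+18  little-endian(f4 3f) = 0x3ff4
  top 5b → 0x7 → goto [J]
  [10:0] imm=2036 (s11→-12) = -12

goto -12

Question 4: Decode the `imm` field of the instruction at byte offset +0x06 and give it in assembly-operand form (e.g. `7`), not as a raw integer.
+0x06: 42 d5 ⇒ word 0xd542 (little)
  op=0xd542>>11=0x1a ⇒ andi (RI)
  [10:7] rd=10 = %r10
  [6:0] imm=66 = 66

66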